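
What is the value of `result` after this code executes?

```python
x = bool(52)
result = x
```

x = True; result = True

True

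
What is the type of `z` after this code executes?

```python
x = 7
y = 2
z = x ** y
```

positive int ** positive int = int

int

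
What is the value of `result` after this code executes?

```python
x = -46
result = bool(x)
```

x = -46; result = True

True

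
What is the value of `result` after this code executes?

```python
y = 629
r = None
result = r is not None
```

y = 629; r = None; result = False

False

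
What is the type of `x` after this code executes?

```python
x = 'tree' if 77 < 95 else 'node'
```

Both branches of conditional are str

str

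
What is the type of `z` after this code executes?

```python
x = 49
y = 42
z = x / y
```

int / int = float

float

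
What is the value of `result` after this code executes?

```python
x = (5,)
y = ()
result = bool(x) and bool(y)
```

x = (5,); y = (); result = False

False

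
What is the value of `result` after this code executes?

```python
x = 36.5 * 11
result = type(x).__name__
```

x is float; result = 'float'

'float'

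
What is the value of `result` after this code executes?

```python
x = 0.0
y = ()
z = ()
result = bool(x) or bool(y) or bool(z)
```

x = 0.0; y = (); z = (); result = False

False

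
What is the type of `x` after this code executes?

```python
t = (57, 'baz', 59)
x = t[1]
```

Index 1 of tuple is a str literal

str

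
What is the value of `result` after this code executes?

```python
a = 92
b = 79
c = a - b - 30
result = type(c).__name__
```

a is int; b is int; c is int; result = 'int'

'int'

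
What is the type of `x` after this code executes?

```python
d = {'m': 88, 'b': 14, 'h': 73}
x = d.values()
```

.values() returns dict_values view

dict_values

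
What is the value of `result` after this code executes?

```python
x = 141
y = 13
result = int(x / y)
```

x = 141; y = 13; result = 10

10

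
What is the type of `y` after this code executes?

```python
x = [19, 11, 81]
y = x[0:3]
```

Slicing a list returns a list

list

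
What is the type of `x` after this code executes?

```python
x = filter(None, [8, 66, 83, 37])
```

filter() returns a filter object

filter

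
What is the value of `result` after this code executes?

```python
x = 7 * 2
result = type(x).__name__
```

x is int; result = 'int'

'int'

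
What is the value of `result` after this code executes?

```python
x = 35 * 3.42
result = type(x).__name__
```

x is float; result = 'float'

'float'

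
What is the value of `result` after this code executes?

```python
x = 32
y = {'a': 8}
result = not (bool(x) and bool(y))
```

x = 32; y = {'a': 8}; result = False

False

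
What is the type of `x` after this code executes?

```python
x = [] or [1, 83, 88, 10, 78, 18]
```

'or' returns first truthy value (list)

list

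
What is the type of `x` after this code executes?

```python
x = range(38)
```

range() returns a range object

range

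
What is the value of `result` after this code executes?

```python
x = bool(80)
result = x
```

x = True; result = True

True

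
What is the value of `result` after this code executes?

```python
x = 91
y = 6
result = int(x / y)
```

x = 91; y = 6; result = 15

15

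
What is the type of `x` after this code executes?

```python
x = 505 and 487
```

'and' with truthy values returns last operand (int)

int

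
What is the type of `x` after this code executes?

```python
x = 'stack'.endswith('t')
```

str.endswith() returns bool

bool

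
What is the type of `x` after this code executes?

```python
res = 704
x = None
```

None has type NoneType

NoneType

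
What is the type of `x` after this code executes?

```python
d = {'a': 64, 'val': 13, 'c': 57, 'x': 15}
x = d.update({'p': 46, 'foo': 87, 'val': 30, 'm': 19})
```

dict.update() returns None

NoneType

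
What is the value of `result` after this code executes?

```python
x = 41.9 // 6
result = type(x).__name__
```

x is float; result = 'float'

'float'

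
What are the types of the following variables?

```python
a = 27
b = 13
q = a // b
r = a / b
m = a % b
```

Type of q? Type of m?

// returns int; % of ints returns int

int, int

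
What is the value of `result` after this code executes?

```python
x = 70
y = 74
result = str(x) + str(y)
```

x = 70; y = 74; result = '7074'

'7074'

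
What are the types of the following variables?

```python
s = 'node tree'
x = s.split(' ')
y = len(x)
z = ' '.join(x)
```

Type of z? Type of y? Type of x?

str.join() returns str; len() returns int; str.split() returns list

str, int, list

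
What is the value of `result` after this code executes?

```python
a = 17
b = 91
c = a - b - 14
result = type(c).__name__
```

a is int; b is int; c is int; result = 'int'

'int'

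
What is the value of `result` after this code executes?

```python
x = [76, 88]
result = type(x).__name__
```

x is list; result = 'list'

'list'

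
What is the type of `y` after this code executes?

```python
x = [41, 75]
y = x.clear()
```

list.clear() returns None

NoneType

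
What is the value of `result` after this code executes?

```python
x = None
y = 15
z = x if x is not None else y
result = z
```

x = None; y = 15; z = 15; result = 15

15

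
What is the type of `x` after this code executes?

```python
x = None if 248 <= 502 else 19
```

248 <= 502 is True, so the if branch is taken

NoneType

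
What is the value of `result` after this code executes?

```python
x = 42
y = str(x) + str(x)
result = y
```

x = 42; y = '4242'; result = '4242'

'4242'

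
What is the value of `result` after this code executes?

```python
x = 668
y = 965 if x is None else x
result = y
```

x = 668; y = 668; result = 668

668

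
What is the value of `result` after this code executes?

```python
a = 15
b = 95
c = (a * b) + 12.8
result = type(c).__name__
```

a is int; b is int; c is float; result = 'float'

'float'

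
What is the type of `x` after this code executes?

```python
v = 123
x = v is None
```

'is' comparison returns bool

bool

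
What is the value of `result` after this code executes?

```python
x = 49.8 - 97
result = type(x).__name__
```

x is float; result = 'float'

'float'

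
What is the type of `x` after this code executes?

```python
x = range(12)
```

range() returns a range object

range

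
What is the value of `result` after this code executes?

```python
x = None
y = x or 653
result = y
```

x = None; y = 653; result = 653

653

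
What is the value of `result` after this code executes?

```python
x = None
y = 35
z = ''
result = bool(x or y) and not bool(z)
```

x = None; y = 35; z = ''; result = True

True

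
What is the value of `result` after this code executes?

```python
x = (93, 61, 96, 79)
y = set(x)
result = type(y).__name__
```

x is tuple; y is set; result = 'set'

'set'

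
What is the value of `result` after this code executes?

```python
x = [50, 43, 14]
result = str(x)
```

x = [50, 43, 14]; result = '[50, 43, 14]'

'[50, 43, 14]'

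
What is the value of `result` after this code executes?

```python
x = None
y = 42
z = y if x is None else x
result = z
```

x = None; y = 42; z = 42; result = 42

42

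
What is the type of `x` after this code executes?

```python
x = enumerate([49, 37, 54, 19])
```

enumerate() returns an enumerate object

enumerate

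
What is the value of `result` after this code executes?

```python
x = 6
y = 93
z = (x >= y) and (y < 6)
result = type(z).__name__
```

x is int; y is int; z is bool; result = 'bool'

'bool'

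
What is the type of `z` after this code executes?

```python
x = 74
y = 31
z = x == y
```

Comparison returns bool

bool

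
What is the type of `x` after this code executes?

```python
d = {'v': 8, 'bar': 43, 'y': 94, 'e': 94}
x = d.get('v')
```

dict.get() returns value type when found

int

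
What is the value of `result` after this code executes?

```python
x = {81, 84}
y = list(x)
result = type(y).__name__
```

x is set; y is list; result = 'list'

'list'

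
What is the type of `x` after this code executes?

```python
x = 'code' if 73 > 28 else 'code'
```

Both branches of conditional are str

str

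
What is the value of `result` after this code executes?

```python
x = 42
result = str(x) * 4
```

x = 42; result = '42424242'

'42424242'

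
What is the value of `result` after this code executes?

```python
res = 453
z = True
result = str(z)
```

res = 453; z = True; result = 'True'

'True'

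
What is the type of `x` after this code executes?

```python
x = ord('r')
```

ord() returns int (code point)

int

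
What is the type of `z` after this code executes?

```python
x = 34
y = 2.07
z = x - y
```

int - float = float

float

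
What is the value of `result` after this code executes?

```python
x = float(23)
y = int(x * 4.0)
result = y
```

x = 23.0; y = 92; result = 92

92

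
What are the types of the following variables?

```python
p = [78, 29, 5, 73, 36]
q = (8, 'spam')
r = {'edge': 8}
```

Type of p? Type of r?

p is assigned a list literal (square brackets); r is assigned a dict literal ({key: value})

list, dict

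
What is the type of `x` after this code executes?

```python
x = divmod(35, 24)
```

divmod() returns tuple of (quotient, remainder)

tuple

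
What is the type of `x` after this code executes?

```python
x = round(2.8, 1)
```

round() with decimal places returns float

float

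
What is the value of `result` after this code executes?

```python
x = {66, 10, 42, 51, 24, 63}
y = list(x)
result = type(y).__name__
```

x is set; y is list; result = 'list'

'list'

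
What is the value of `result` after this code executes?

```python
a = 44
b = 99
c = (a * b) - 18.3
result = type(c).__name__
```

a is int; b is int; c is float; result = 'float'

'float'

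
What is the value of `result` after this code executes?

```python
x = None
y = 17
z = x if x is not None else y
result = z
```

x = None; y = 17; z = 17; result = 17

17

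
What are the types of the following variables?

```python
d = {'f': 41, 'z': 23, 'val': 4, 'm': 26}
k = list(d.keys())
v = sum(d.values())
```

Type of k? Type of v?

list() converts to list; sum of ints is int

list, int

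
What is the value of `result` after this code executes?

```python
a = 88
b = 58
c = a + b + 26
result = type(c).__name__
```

a is int; b is int; c is int; result = 'int'

'int'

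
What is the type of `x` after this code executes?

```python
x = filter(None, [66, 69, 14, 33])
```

filter() returns a filter object

filter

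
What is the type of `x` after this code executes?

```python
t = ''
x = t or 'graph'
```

'or' returns first truthy value (str)

str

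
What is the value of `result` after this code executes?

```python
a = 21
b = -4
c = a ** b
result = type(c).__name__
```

a is int; b is int; c is float; result = 'float'

'float'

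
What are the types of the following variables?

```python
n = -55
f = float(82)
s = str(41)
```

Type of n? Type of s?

n is assigned a bare integer (no decimal point), so it is an int; s is assigned the result of calling str(), which returns a str

int, str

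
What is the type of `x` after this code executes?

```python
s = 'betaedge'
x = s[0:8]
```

Slicing a str returns str

str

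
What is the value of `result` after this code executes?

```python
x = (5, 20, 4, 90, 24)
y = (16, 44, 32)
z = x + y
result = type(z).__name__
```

x is tuple; y is tuple; z is tuple; result = 'tuple'

'tuple'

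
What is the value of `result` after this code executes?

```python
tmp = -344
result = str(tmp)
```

tmp = -344; result = '-344'

'-344'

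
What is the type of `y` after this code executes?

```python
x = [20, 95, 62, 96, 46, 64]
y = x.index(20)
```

list.index() returns int

int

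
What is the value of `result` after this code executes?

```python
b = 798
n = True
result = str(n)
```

b = 798; n = True; result = 'True'

'True'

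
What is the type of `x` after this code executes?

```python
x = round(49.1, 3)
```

round() with decimal places returns float

float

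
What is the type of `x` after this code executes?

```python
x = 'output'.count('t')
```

str.count() returns int

int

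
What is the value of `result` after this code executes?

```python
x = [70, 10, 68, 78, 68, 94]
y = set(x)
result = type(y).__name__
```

x is list; y is set; result = 'set'

'set'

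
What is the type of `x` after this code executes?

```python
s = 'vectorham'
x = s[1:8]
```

Slicing a str returns str

str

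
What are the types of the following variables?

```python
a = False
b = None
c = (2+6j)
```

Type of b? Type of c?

b is assigned None, whose type is NoneType; c is assigned (2+6j), an int plus an imaginary literal (j suffix), which evaluates to complex

NoneType, complex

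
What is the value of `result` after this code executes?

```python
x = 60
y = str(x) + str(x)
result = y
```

x = 60; y = '6060'; result = '6060'

'6060'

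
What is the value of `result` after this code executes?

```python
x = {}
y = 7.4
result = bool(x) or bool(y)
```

x = {}; y = 7.4; result = True

True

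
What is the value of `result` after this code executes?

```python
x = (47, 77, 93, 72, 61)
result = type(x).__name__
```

x is tuple; result = 'tuple'

'tuple'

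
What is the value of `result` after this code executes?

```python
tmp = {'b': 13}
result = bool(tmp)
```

tmp = {'b': 13}; result = True

True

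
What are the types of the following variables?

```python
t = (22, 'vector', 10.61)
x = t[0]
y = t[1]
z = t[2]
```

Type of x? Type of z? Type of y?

tuple[0] is int; tuple[2] is float; tuple[1] is str

int, float, str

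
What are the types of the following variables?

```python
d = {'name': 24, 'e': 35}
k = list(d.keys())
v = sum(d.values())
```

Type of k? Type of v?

list() converts to list; sum of ints is int

list, int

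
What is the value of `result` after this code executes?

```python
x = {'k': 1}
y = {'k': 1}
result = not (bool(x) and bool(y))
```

x = {'k': 1}; y = {'k': 1}; result = False

False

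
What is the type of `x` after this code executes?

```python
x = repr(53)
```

repr() returns str

str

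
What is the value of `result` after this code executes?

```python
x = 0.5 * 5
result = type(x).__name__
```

x is float; result = 'float'

'float'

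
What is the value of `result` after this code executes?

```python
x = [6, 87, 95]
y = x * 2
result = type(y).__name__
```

x is list; y is list; result = 'list'

'list'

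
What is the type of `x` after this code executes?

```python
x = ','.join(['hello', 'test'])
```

str.join() returns str

str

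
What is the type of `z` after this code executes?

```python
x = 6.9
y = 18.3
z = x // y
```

float // float = float

float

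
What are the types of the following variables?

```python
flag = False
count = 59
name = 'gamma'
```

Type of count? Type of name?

count is assigned a bare integer (no decimal point), so it is an int; name is assigned a quoted string literal, so it is a str

int, str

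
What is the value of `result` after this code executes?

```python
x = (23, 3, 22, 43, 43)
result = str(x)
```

x = (23, 3, 22, 43, 43); result = '(23, 3, 22, 43, 43)'

'(23, 3, 22, 43, 43)'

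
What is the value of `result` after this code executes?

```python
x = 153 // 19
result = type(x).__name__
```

x is int; result = 'int'

'int'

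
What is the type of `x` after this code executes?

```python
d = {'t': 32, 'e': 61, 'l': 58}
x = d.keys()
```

.keys() returns dict_keys view

dict_keys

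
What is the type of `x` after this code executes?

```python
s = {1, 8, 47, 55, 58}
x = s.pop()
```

Popping from set[int] returns int

int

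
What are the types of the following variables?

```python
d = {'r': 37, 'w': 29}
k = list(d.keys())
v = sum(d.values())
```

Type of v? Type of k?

sum of ints is int; list() converts to list

int, list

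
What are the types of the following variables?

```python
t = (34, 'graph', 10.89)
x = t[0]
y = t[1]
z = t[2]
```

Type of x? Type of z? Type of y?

tuple[0] is int; tuple[2] is float; tuple[1] is str

int, float, str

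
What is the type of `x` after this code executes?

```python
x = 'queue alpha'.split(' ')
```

str.split() returns list

list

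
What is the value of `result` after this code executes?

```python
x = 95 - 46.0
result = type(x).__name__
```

x is float; result = 'float'

'float'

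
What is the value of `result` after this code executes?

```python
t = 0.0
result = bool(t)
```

t = 0.0; result = False

False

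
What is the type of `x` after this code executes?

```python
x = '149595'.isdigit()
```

str.isdigit() returns bool

bool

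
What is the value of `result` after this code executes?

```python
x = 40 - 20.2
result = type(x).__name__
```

x is float; result = 'float'

'float'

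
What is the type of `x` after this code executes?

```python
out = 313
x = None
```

None has type NoneType

NoneType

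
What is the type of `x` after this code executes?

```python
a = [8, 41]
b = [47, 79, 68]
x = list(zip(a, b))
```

list(zip()) returns a list of tuples

list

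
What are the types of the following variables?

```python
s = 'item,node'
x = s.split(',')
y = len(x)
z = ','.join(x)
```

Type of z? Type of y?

str.join() returns str; len() returns int

str, int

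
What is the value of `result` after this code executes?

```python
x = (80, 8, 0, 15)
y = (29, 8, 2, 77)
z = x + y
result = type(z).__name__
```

x is tuple; y is tuple; z is tuple; result = 'tuple'

'tuple'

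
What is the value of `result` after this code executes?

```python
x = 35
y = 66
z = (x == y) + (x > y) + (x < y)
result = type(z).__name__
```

x is int; y is int; z is int; result = 'int'

'int'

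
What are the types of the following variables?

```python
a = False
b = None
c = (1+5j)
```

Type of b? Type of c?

b is assigned None, whose type is NoneType; c is assigned (1+5j), an int plus an imaginary literal (j suffix), which evaluates to complex

NoneType, complex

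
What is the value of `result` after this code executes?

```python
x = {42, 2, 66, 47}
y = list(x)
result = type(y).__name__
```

x is set; y is list; result = 'list'

'list'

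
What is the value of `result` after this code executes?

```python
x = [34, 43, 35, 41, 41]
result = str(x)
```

x = [34, 43, 35, 41, 41]; result = '[34, 43, 35, 41, 41]'

'[34, 43, 35, 41, 41]'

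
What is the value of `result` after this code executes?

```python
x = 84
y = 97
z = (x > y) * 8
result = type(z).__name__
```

x is int; y is int; z is int; result = 'int'

'int'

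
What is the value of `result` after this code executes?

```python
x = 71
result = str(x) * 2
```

x = 71; result = '7171'

'7171'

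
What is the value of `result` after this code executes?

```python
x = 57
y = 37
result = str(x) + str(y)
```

x = 57; y = 37; result = '5737'

'5737'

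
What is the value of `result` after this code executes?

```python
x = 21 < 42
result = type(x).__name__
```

x is bool; result = 'bool'

'bool'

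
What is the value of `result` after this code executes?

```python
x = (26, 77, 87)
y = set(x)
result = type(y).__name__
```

x is tuple; y is set; result = 'set'

'set'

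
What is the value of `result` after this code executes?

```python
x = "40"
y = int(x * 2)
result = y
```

x = '40'; y = 4040; result = 4040

4040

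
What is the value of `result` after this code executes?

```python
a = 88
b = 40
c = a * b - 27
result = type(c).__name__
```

a is int; b is int; c is int; result = 'int'

'int'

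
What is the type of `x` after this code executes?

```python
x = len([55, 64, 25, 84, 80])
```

len() always returns int

int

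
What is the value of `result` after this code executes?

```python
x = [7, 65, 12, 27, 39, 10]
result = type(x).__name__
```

x is list; result = 'list'

'list'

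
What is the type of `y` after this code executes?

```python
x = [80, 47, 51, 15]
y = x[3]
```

Indexing list[int] returns int

int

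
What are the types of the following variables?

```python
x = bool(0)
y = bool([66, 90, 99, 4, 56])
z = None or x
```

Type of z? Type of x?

None or bool returns the bool; bool() returns bool

bool, bool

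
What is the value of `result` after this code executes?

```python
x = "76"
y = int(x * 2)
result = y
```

x = '76'; y = 7676; result = 7676

7676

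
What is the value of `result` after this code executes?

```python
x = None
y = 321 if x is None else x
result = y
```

x = None; y = 321; result = 321

321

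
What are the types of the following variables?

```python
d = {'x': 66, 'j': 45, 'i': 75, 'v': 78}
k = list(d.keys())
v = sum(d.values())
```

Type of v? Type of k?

sum of ints is int; list() converts to list

int, list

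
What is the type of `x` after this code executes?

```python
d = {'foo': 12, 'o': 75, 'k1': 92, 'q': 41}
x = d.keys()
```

.keys() returns dict_keys view

dict_keys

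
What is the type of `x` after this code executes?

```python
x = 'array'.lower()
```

str.lower() returns str

str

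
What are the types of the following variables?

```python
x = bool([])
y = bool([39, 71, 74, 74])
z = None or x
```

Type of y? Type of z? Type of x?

bool() returns bool; None or bool returns the bool; bool() returns bool

bool, bool, bool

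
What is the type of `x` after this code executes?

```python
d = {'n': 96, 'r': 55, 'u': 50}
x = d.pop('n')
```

dict.pop() returns the value

int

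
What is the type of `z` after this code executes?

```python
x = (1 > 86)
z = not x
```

'not' returns bool

bool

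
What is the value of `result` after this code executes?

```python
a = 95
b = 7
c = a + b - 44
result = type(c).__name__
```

a is int; b is int; c is int; result = 'int'

'int'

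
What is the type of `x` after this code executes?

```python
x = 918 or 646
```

'or' returns first truthy value (int)

int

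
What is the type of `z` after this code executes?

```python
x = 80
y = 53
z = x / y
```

int / int = float

float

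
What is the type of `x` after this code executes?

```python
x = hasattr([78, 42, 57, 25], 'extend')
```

hasattr() returns bool

bool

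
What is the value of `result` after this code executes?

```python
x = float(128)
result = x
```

x = 128.0; result = 128.0

128.0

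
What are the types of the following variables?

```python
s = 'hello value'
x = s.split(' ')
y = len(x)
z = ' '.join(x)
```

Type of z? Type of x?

str.join() returns str; str.split() returns list

str, list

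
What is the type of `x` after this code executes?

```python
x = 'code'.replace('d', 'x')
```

str.replace() returns str

str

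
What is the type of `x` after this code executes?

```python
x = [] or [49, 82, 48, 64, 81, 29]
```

'or' returns first truthy value (list)

list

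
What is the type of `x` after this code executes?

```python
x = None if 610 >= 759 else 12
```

610 >= 759 is False, so the else branch is taken

int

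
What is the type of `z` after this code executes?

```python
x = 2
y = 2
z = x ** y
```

positive int ** positive int = int

int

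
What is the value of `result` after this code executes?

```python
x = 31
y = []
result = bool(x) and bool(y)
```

x = 31; y = []; result = False

False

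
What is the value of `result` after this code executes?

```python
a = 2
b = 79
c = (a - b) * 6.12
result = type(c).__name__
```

a is int; b is int; c is float; result = 'float'

'float'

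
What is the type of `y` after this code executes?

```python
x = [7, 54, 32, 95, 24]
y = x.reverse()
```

list.reverse() returns None

NoneType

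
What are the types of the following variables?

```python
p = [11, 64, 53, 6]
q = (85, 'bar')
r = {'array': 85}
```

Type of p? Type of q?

p is assigned a list literal (square brackets); q is assigned a tuple (parenthesized, comma-separated values)

list, tuple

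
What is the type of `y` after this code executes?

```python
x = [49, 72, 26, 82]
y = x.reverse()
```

list.reverse() returns None

NoneType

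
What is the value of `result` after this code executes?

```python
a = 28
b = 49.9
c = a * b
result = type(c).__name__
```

a is int; b is float; c is float; result = 'float'

'float'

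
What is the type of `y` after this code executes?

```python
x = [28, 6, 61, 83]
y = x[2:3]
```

Slicing a list returns a list

list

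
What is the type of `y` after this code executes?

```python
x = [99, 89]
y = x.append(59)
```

list.append() returns None (mutates in place)

NoneType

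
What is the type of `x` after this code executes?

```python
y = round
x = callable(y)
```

callable() returns bool

bool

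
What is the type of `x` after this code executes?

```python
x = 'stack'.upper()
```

str.upper() returns str

str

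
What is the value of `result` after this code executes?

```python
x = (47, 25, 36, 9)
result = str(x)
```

x = (47, 25, 36, 9); result = '(47, 25, 36, 9)'

'(47, 25, 36, 9)'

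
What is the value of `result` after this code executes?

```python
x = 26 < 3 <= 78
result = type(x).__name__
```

x is bool; result = 'bool'

'bool'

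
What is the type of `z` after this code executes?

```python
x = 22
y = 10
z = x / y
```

int / int = float

float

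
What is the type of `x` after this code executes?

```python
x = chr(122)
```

chr() returns str (single char)

str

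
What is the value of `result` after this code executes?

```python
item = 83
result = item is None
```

item = 83; result = False

False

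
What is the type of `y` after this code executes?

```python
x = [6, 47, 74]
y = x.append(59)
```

list.append() returns None (mutates in place)

NoneType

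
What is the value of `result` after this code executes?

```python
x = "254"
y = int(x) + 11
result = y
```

x = '254'; y = 265; result = 265

265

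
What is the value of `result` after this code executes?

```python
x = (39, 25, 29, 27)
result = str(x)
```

x = (39, 25, 29, 27); result = '(39, 25, 29, 27)'

'(39, 25, 29, 27)'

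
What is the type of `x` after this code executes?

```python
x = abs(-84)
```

abs() of int returns int

int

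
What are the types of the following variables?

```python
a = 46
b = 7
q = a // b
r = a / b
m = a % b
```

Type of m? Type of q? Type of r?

% of ints returns int; // returns int; / returns float

int, int, float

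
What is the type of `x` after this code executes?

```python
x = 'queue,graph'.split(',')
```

str.split() returns list

list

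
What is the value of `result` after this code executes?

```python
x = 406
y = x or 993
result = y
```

x = 406; y = 406; result = 406

406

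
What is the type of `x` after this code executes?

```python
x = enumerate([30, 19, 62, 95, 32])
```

enumerate() returns an enumerate object

enumerate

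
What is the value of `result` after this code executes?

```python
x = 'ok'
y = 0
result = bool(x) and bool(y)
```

x = 'ok'; y = 0; result = False

False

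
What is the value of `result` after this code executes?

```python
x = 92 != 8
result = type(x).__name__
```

x is bool; result = 'bool'

'bool'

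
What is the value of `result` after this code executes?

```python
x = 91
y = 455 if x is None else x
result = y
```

x = 91; y = 91; result = 91

91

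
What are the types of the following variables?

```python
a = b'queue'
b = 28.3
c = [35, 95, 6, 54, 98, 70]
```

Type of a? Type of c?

a is assigned a bytes literal (b'...' prefix); c is assigned a list literal (square brackets)

bytes, list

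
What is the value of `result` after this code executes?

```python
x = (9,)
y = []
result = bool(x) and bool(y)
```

x = (9,); y = []; result = False

False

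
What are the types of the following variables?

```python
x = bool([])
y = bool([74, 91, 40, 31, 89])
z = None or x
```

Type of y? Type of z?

bool() returns bool; None or bool returns the bool

bool, bool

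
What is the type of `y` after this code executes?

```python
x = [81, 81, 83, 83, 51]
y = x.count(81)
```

list.count() returns int

int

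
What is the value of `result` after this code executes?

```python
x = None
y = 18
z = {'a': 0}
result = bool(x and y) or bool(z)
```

x = None; y = 18; z = {'a': 0}; result = True

True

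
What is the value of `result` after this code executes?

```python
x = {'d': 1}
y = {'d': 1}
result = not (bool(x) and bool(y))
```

x = {'d': 1}; y = {'d': 1}; result = False

False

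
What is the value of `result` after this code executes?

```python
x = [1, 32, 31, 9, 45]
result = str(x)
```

x = [1, 32, 31, 9, 45]; result = '[1, 32, 31, 9, 45]'

'[1, 32, 31, 9, 45]'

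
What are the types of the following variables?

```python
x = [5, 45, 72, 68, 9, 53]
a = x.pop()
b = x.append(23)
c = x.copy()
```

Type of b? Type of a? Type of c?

append() returns None; pop() returns element; copy() returns list

NoneType, int, list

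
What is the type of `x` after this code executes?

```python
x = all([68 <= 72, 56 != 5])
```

all() returns bool

bool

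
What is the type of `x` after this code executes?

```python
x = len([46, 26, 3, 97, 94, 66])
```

len() always returns int

int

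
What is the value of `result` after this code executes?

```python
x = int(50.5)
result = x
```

x = 50; result = 50

50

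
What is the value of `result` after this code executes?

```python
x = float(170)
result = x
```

x = 170.0; result = 170.0

170.0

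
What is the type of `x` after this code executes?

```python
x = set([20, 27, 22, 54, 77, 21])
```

set() constructor returns set

set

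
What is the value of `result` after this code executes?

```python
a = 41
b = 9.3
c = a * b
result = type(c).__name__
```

a is int; b is float; c is float; result = 'float'

'float'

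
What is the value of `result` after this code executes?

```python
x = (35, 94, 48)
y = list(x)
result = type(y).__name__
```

x is tuple; y is list; result = 'list'

'list'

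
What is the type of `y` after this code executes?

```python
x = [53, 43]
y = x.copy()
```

list.copy() returns list

list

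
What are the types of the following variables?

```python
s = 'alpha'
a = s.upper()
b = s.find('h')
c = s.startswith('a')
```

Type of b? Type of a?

find() returns int; upper() returns str

int, str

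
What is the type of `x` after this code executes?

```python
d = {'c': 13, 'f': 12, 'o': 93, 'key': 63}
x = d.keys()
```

.keys() returns dict_keys view

dict_keys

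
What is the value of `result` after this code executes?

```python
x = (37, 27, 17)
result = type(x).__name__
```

x is tuple; result = 'tuple'

'tuple'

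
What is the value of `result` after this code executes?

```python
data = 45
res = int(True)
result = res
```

data = 45; res = 1; result = 1

1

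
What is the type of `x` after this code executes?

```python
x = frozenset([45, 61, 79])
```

frozenset() returns frozenset

frozenset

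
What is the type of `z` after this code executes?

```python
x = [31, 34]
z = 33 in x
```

'in' operator returns bool

bool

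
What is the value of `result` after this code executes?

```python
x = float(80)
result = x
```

x = 80.0; result = 80.0

80.0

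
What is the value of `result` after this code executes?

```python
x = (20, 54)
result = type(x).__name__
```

x is tuple; result = 'tuple'

'tuple'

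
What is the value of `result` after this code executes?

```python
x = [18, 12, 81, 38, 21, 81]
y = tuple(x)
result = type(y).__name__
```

x is list; y is tuple; result = 'tuple'

'tuple'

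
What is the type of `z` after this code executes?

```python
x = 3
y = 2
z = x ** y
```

positive int ** positive int = int

int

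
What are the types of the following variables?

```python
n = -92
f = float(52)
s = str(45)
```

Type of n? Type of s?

n is assigned a bare integer (no decimal point), so it is an int; s is assigned the result of calling str(), which returns a str

int, str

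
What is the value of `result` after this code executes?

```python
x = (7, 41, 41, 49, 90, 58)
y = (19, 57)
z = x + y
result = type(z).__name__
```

x is tuple; y is tuple; z is tuple; result = 'tuple'

'tuple'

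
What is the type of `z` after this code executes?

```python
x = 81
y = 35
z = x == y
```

Equality comparison returns bool

bool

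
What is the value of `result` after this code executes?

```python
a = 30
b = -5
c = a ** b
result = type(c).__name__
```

a is int; b is int; c is float; result = 'float'

'float'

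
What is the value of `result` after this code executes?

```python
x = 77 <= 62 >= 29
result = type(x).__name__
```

x is bool; result = 'bool'

'bool'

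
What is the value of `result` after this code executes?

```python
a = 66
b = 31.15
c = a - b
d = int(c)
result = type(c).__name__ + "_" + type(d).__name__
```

a is int; b is float; c is float; d is int; result = 'float_int'

'float_int'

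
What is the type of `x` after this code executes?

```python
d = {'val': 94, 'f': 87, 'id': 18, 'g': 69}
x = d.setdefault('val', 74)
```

dict.setdefault() returns the (existing or default) value

int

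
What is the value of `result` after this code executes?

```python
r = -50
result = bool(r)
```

r = -50; result = True

True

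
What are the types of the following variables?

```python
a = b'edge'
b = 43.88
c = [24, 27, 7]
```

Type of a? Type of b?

a is assigned a bytes literal (b'...' prefix); b is assigned a number with a decimal point, so it is a float

bytes, float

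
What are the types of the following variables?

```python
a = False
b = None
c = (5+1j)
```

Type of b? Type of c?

b is assigned None, whose type is NoneType; c is assigned (5+1j), an int plus an imaginary literal (j suffix), which evaluates to complex

NoneType, complex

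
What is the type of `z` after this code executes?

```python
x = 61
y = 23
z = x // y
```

int // int = int

int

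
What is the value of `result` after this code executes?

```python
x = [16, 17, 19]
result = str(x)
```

x = [16, 17, 19]; result = '[16, 17, 19]'

'[16, 17, 19]'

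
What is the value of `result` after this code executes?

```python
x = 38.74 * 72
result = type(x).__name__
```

x is float; result = 'float'

'float'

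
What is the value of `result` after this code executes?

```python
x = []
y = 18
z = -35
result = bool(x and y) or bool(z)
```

x = []; y = 18; z = -35; result = True

True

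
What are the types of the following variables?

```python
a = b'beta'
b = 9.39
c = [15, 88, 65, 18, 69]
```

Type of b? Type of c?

b is assigned a number with a decimal point, so it is a float; c is assigned a list literal (square brackets)

float, list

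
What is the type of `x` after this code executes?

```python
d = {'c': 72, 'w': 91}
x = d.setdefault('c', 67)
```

dict.setdefault() returns the (existing or default) value

int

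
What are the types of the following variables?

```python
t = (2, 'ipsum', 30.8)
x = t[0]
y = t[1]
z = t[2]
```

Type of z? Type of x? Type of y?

tuple[2] is float; tuple[0] is int; tuple[1] is str

float, int, str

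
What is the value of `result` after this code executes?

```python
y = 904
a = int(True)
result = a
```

y = 904; a = 1; result = 1

1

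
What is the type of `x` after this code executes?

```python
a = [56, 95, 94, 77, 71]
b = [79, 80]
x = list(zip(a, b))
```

list(zip()) returns a list of tuples

list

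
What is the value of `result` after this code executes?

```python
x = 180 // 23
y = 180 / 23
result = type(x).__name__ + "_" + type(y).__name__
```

x is int; y is float; result = 'int_float'

'int_float'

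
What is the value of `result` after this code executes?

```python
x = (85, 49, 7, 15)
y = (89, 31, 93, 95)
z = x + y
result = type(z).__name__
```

x is tuple; y is tuple; z is tuple; result = 'tuple'

'tuple'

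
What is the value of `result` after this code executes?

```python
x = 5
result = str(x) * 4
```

x = 5; result = '5555'

'5555'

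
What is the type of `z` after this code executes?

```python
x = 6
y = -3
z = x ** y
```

int ** negative = float

float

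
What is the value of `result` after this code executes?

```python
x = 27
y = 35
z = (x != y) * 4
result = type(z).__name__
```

x is int; y is int; z is int; result = 'int'

'int'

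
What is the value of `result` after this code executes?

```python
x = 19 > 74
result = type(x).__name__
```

x is bool; result = 'bool'

'bool'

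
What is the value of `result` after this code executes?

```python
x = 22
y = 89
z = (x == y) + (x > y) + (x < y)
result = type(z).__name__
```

x is int; y is int; z is int; result = 'int'

'int'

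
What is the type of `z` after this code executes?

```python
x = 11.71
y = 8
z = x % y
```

float % int = float

float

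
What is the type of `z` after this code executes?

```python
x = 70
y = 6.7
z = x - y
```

int - float = float

float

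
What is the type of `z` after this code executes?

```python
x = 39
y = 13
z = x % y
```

int % int = int

int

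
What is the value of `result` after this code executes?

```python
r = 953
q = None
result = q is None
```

r = 953; q = None; result = True

True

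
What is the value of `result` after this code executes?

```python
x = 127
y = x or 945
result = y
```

x = 127; y = 127; result = 127

127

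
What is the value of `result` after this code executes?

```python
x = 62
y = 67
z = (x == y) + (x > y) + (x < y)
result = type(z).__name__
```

x is int; y is int; z is int; result = 'int'

'int'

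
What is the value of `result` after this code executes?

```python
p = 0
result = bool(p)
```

p = 0; result = False

False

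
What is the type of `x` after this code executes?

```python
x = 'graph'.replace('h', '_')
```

str.replace() returns str

str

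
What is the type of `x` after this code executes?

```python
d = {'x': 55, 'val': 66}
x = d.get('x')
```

dict.get() returns value type when found

int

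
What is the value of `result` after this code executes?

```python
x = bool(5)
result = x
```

x = True; result = True

True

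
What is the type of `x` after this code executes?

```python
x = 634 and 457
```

'and' with truthy values returns last operand (int)

int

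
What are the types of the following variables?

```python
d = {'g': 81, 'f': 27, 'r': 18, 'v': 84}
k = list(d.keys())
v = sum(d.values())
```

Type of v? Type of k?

sum of ints is int; list() converts to list

int, list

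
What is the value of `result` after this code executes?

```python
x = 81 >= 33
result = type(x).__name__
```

x is bool; result = 'bool'

'bool'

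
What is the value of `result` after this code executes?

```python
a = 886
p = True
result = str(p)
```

a = 886; p = True; result = 'True'

'True'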